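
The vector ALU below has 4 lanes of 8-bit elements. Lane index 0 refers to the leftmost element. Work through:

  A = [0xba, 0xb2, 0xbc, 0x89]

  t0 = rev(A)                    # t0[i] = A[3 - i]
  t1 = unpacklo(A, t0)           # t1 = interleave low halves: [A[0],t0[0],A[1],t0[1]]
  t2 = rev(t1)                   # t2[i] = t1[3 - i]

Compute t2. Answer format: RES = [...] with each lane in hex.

t0 = [0x89, 0xbc, 0xb2, 0xba]
t1 = [0xba, 0x89, 0xb2, 0xbc]
t2 = [0xbc, 0xb2, 0x89, 0xba]

RES = [ 0xbc  0xb2  0x89  0xba ]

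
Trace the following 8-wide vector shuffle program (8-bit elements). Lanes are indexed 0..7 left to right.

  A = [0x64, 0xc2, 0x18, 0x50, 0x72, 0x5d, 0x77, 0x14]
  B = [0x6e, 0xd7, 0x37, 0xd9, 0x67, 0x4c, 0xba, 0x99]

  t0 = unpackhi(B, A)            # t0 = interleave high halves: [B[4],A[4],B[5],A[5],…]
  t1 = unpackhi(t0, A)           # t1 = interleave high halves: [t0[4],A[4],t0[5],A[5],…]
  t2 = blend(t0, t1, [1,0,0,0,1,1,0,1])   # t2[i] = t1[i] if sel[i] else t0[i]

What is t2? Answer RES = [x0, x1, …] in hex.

RES = [0xba, 0x72, 0x4c, 0x5d, 0x99, 0x77, 0x99, 0x14]

  t0: 67 72 4c 5d ba 77 99 14
  t1: ba 72 77 5d 99 77 14 14
  t2: ba 72 4c 5d 99 77 99 14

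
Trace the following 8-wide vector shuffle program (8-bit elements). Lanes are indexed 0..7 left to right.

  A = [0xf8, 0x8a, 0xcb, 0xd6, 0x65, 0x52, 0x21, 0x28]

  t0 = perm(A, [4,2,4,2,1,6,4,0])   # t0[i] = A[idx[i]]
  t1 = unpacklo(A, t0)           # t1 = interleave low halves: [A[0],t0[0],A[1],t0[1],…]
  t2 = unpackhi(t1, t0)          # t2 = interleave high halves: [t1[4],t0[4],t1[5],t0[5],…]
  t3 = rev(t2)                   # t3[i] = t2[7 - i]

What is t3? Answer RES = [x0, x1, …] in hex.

RES = [0xf8, 0xcb, 0x65, 0xd6, 0x21, 0x65, 0x8a, 0xcb]

  t0: 65 cb 65 cb 8a 21 65 f8
  t1: f8 65 8a cb cb 65 d6 cb
  t2: cb 8a 65 21 d6 65 cb f8
  t3: f8 cb 65 d6 21 65 8a cb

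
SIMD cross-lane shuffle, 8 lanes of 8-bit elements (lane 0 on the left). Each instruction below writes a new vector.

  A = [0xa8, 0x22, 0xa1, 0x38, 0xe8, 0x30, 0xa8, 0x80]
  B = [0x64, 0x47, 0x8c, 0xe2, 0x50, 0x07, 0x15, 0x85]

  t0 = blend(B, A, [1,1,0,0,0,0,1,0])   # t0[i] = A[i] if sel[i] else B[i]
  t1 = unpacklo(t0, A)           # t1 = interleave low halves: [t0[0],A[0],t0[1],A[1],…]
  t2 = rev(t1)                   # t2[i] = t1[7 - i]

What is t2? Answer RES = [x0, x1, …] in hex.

RES = [0x38, 0xe2, 0xa1, 0x8c, 0x22, 0x22, 0xa8, 0xa8]

→ t0 |a8|22|8c|e2|50|07|a8|85|
→ t1 |a8|a8|22|22|8c|a1|e2|38|
→ t2 |38|e2|a1|8c|22|22|a8|a8|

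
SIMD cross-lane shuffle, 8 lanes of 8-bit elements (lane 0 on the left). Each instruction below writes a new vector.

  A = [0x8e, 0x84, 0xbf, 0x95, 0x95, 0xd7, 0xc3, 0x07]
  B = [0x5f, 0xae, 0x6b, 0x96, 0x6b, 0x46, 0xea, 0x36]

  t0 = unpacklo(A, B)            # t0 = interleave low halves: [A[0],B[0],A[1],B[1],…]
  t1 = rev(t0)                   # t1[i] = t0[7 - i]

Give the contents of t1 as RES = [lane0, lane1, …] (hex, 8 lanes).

t0 = [0x8e, 0x5f, 0x84, 0xae, 0xbf, 0x6b, 0x95, 0x96]
t1 = [0x96, 0x95, 0x6b, 0xbf, 0xae, 0x84, 0x5f, 0x8e]

RES = [ 0x96  0x95  0x6b  0xbf  0xae  0x84  0x5f  0x8e ]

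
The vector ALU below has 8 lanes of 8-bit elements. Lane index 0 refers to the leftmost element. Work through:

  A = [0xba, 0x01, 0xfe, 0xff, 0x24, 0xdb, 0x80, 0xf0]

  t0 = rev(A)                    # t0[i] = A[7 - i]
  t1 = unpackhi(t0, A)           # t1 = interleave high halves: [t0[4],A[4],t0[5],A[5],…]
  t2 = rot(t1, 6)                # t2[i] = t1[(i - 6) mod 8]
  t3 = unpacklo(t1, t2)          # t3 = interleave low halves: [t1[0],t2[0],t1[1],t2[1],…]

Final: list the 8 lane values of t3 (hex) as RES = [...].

→ t0 |f0|80|db|24|ff|fe|01|ba|
→ t1 |ff|24|fe|db|01|80|ba|f0|
→ t2 |fe|db|01|80|ba|f0|ff|24|
→ t3 |ff|fe|24|db|fe|01|db|80|

RES = [ 0xff  0xfe  0x24  0xdb  0xfe  0x01  0xdb  0x80 ]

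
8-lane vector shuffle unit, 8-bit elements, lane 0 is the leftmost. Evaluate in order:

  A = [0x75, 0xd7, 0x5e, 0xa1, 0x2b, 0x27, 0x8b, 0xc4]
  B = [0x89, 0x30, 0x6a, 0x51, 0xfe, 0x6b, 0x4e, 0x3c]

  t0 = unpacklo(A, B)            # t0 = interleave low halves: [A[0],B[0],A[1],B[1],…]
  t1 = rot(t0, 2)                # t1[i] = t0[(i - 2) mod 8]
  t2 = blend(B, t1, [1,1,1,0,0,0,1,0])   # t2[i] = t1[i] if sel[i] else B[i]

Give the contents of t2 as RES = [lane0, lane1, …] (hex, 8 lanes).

  t0: 75 89 d7 30 5e 6a a1 51
  t1: a1 51 75 89 d7 30 5e 6a
  t2: a1 51 75 51 fe 6b 5e 3c

RES = [ 0xa1  0x51  0x75  0x51  0xfe  0x6b  0x5e  0x3c ]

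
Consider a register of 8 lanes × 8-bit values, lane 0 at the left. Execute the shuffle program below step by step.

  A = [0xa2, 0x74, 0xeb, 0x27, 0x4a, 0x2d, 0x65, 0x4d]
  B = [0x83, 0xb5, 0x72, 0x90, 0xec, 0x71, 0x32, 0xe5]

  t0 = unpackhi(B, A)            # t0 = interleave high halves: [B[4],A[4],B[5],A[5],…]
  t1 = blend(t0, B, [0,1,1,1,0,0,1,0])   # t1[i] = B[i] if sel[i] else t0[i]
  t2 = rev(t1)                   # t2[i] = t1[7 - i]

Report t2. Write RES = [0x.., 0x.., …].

RES = [ 0x4d  0x32  0x65  0x32  0x90  0x72  0xb5  0xec ]

t0 = [0xec, 0x4a, 0x71, 0x2d, 0x32, 0x65, 0xe5, 0x4d]
t1 = [0xec, 0xb5, 0x72, 0x90, 0x32, 0x65, 0x32, 0x4d]
t2 = [0x4d, 0x32, 0x65, 0x32, 0x90, 0x72, 0xb5, 0xec]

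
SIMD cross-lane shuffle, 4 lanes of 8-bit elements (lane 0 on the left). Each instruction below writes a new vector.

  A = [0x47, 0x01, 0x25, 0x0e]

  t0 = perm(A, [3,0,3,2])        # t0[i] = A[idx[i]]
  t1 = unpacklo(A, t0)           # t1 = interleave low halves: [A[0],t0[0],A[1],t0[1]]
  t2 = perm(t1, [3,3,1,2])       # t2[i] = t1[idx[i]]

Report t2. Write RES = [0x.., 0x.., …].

  t0: 0e 47 0e 25
  t1: 47 0e 01 47
  t2: 47 47 0e 01

RES = [ 0x47  0x47  0x0e  0x01 ]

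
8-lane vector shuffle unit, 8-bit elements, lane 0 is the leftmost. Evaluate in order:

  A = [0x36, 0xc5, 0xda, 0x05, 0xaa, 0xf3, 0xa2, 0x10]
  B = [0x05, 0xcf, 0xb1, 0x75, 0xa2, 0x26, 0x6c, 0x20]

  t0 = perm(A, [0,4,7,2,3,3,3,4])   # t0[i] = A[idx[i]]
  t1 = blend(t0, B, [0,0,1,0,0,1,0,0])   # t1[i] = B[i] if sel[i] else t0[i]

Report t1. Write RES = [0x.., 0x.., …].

RES = [0x36, 0xaa, 0xb1, 0xda, 0x05, 0x26, 0x05, 0xaa]

t0 = [0x36, 0xaa, 0x10, 0xda, 0x05, 0x05, 0x05, 0xaa]
t1 = [0x36, 0xaa, 0xb1, 0xda, 0x05, 0x26, 0x05, 0xaa]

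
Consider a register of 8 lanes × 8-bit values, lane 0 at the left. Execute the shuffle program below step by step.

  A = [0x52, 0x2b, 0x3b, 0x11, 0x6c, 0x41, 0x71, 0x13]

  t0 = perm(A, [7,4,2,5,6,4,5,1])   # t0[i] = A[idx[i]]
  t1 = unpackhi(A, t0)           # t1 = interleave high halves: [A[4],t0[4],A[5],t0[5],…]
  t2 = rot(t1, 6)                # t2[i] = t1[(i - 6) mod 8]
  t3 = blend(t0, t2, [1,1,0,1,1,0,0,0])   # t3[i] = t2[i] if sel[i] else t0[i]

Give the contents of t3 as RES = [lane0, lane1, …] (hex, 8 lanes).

t0 = [0x13, 0x6c, 0x3b, 0x41, 0x71, 0x6c, 0x41, 0x2b]
t1 = [0x6c, 0x71, 0x41, 0x6c, 0x71, 0x41, 0x13, 0x2b]
t2 = [0x41, 0x6c, 0x71, 0x41, 0x13, 0x2b, 0x6c, 0x71]
t3 = [0x41, 0x6c, 0x3b, 0x41, 0x13, 0x6c, 0x41, 0x2b]

RES = [ 0x41  0x6c  0x3b  0x41  0x13  0x6c  0x41  0x2b ]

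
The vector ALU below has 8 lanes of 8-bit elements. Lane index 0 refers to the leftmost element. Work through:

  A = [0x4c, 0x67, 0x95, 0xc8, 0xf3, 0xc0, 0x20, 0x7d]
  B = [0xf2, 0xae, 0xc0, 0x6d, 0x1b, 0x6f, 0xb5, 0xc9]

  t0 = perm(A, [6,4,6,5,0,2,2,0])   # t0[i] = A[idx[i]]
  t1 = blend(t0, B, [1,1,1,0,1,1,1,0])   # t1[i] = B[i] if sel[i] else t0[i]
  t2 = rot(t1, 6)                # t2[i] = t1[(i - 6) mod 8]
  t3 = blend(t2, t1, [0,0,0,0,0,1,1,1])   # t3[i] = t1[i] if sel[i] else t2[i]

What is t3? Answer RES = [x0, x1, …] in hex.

  t0: 20 f3 20 c0 4c 95 95 4c
  t1: f2 ae c0 c0 1b 6f b5 4c
  t2: c0 c0 1b 6f b5 4c f2 ae
  t3: c0 c0 1b 6f b5 6f b5 4c

RES = [ 0xc0  0xc0  0x1b  0x6f  0xb5  0x6f  0xb5  0x4c ]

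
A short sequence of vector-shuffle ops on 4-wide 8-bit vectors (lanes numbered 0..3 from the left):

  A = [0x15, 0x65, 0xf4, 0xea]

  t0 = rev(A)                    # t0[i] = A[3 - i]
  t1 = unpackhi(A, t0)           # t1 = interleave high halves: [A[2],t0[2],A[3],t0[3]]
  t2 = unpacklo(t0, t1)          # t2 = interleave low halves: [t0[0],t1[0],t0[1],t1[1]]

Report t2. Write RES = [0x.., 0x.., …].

RES = [ 0xea  0xf4  0xf4  0x65 ]

→ t0 |ea|f4|65|15|
→ t1 |f4|65|ea|15|
→ t2 |ea|f4|f4|65|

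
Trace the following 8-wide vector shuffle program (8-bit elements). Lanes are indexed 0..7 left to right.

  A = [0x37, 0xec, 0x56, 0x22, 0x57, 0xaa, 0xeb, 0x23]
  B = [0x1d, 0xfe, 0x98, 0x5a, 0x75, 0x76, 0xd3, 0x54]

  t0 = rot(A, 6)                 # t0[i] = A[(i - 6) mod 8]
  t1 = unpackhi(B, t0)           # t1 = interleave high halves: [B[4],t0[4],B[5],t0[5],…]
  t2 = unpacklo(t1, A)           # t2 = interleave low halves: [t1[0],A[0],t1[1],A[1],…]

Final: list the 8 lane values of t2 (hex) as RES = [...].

  t0: 56 22 57 aa eb 23 37 ec
  t1: 75 eb 76 23 d3 37 54 ec
  t2: 75 37 eb ec 76 56 23 22

RES = [ 0x75  0x37  0xeb  0xec  0x76  0x56  0x23  0x22 ]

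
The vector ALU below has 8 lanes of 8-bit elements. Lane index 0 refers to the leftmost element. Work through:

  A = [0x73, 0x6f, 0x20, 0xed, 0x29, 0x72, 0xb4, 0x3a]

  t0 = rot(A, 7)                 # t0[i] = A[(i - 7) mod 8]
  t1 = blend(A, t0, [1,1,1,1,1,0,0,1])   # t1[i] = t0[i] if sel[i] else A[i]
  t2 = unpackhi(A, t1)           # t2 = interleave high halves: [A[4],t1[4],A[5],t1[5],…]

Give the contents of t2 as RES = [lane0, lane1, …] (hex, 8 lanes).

  t0: 6f 20 ed 29 72 b4 3a 73
  t1: 6f 20 ed 29 72 72 b4 73
  t2: 29 72 72 72 b4 b4 3a 73

RES = [0x29, 0x72, 0x72, 0x72, 0xb4, 0xb4, 0x3a, 0x73]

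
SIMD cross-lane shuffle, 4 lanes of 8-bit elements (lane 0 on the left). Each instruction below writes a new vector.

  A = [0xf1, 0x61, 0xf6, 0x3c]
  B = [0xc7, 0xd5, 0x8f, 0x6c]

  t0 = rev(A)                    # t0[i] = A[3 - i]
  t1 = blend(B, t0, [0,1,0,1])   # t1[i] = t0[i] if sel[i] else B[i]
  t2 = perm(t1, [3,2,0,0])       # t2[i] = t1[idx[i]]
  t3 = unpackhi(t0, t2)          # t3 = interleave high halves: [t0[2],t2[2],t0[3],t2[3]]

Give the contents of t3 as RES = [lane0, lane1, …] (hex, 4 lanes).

RES = [ 0x61  0xc7  0xf1  0xc7 ]

  t0: 3c f6 61 f1
  t1: c7 f6 8f f1
  t2: f1 8f c7 c7
  t3: 61 c7 f1 c7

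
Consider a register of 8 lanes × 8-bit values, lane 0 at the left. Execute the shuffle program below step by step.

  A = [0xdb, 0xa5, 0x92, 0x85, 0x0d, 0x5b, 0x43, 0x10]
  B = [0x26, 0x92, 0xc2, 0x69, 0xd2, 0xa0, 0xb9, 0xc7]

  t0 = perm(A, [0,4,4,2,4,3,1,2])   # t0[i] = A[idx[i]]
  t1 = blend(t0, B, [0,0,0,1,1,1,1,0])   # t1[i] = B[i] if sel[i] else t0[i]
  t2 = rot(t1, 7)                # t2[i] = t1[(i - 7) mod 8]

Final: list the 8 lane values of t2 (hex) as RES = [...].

RES = [0x0d, 0x0d, 0x69, 0xd2, 0xa0, 0xb9, 0x92, 0xdb]

→ t0 |db|0d|0d|92|0d|85|a5|92|
→ t1 |db|0d|0d|69|d2|a0|b9|92|
→ t2 |0d|0d|69|d2|a0|b9|92|db|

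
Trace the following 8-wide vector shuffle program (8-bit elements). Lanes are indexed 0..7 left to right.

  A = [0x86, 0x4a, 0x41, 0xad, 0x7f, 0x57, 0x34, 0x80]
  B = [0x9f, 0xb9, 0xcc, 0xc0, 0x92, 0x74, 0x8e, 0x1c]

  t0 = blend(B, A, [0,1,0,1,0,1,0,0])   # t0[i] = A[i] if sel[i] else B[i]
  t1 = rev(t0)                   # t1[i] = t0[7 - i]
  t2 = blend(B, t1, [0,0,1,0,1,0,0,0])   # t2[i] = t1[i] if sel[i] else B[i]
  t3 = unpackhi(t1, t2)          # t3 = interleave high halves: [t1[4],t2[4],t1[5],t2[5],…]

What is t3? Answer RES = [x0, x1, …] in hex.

→ t0 |9f|4a|cc|ad|92|57|8e|1c|
→ t1 |1c|8e|57|92|ad|cc|4a|9f|
→ t2 |9f|b9|57|c0|ad|74|8e|1c|
→ t3 |ad|ad|cc|74|4a|8e|9f|1c|

RES = [ 0xad  0xad  0xcc  0x74  0x4a  0x8e  0x9f  0x1c ]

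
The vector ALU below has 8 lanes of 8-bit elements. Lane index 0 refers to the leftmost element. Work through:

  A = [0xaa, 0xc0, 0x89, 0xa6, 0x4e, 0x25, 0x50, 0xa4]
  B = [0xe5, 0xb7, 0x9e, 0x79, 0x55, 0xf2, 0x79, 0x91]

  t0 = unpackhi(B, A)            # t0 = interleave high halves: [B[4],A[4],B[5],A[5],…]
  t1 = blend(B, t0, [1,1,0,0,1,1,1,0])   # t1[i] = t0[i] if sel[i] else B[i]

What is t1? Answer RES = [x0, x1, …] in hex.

RES = [ 0x55  0x4e  0x9e  0x79  0x79  0x50  0x91  0x91 ]

t0 = [0x55, 0x4e, 0xf2, 0x25, 0x79, 0x50, 0x91, 0xa4]
t1 = [0x55, 0x4e, 0x9e, 0x79, 0x79, 0x50, 0x91, 0x91]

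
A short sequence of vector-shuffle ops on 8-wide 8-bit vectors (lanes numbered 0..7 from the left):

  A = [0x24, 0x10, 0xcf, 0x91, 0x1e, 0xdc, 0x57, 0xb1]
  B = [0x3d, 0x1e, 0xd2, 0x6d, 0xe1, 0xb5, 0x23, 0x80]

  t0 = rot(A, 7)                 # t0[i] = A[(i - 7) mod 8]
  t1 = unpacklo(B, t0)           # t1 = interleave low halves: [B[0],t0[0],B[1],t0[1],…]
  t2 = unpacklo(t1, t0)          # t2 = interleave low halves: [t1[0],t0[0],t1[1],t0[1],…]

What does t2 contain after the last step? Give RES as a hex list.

  t0: 10 cf 91 1e dc 57 b1 24
  t1: 3d 10 1e cf d2 91 6d 1e
  t2: 3d 10 10 cf 1e 91 cf 1e

RES = [0x3d, 0x10, 0x10, 0xcf, 0x1e, 0x91, 0xcf, 0x1e]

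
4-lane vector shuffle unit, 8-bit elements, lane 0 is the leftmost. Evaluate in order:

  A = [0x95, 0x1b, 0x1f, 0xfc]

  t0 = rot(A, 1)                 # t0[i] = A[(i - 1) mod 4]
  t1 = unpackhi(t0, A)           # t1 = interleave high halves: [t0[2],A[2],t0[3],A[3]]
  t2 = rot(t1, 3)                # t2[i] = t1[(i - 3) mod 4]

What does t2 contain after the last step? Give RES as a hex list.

→ t0 |fc|95|1b|1f|
→ t1 |1b|1f|1f|fc|
→ t2 |1f|1f|fc|1b|

RES = [ 0x1f  0x1f  0xfc  0x1b ]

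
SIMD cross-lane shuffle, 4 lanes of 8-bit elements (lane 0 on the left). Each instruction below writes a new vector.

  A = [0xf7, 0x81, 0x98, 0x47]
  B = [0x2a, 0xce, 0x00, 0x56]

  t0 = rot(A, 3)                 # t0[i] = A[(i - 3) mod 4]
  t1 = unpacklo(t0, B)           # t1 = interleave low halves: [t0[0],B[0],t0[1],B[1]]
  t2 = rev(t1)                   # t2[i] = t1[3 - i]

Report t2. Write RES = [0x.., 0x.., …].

RES = [ 0xce  0x98  0x2a  0x81 ]

t0 = [0x81, 0x98, 0x47, 0xf7]
t1 = [0x81, 0x2a, 0x98, 0xce]
t2 = [0xce, 0x98, 0x2a, 0x81]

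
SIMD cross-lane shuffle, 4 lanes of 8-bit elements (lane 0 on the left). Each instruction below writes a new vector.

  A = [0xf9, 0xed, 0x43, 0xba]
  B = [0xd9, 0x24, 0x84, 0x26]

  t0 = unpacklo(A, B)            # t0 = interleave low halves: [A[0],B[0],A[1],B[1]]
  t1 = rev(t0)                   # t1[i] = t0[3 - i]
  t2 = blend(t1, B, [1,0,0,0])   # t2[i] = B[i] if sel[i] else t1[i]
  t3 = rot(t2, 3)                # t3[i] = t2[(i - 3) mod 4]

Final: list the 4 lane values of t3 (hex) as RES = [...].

  t0: f9 d9 ed 24
  t1: 24 ed d9 f9
  t2: d9 ed d9 f9
  t3: ed d9 f9 d9

RES = [0xed, 0xd9, 0xf9, 0xd9]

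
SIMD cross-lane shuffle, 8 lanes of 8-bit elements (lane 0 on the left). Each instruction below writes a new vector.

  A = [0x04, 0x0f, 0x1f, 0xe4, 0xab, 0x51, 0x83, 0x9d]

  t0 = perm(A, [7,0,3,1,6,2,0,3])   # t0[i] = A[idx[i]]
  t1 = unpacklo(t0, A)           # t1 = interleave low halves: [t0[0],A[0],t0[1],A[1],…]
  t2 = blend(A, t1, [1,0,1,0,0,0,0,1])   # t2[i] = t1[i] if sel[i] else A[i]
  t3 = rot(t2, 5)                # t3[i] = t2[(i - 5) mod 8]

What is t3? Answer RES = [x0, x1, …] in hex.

t0 = [0x9d, 0x04, 0xe4, 0x0f, 0x83, 0x1f, 0x04, 0xe4]
t1 = [0x9d, 0x04, 0x04, 0x0f, 0xe4, 0x1f, 0x0f, 0xe4]
t2 = [0x9d, 0x0f, 0x04, 0xe4, 0xab, 0x51, 0x83, 0xe4]
t3 = [0xe4, 0xab, 0x51, 0x83, 0xe4, 0x9d, 0x0f, 0x04]

RES = [ 0xe4  0xab  0x51  0x83  0xe4  0x9d  0x0f  0x04 ]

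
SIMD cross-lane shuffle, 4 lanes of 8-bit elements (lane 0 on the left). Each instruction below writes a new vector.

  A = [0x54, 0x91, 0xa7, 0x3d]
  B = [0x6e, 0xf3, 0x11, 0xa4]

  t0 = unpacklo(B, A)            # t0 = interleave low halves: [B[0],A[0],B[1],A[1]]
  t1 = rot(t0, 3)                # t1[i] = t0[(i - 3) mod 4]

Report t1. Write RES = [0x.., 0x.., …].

RES = [ 0x54  0xf3  0x91  0x6e ]

→ t0 |6e|54|f3|91|
→ t1 |54|f3|91|6e|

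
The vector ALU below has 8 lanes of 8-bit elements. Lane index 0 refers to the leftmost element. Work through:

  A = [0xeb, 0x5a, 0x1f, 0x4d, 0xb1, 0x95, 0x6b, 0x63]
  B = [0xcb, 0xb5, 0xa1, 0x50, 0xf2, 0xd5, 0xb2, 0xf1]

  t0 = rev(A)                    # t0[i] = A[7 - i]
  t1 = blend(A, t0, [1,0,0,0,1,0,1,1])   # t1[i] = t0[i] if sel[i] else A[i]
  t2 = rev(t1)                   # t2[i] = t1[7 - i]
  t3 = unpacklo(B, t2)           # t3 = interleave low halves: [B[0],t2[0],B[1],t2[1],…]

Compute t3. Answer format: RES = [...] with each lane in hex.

RES = [0xcb, 0xeb, 0xb5, 0x5a, 0xa1, 0x95, 0x50, 0x4d]

t0 = [0x63, 0x6b, 0x95, 0xb1, 0x4d, 0x1f, 0x5a, 0xeb]
t1 = [0x63, 0x5a, 0x1f, 0x4d, 0x4d, 0x95, 0x5a, 0xeb]
t2 = [0xeb, 0x5a, 0x95, 0x4d, 0x4d, 0x1f, 0x5a, 0x63]
t3 = [0xcb, 0xeb, 0xb5, 0x5a, 0xa1, 0x95, 0x50, 0x4d]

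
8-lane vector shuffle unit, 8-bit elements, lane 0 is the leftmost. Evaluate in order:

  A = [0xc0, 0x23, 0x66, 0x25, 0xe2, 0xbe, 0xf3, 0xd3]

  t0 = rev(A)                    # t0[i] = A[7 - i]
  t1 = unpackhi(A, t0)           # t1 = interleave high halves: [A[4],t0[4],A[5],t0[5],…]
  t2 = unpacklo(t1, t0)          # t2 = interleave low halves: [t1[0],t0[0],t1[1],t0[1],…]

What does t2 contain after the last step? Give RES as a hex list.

RES = [ 0xe2  0xd3  0x25  0xf3  0xbe  0xbe  0x66  0xe2 ]

→ t0 |d3|f3|be|e2|25|66|23|c0|
→ t1 |e2|25|be|66|f3|23|d3|c0|
→ t2 |e2|d3|25|f3|be|be|66|e2|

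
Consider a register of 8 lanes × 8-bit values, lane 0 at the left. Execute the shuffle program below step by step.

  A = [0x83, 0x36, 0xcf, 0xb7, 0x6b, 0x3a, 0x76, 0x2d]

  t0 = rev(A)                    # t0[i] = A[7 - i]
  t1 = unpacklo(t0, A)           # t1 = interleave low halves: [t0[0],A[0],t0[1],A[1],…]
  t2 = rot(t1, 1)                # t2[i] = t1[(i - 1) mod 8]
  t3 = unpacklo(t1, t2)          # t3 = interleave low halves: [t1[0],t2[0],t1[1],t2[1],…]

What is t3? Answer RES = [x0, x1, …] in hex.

RES = [ 0x2d  0xb7  0x83  0x2d  0x76  0x83  0x36  0x76 ]

t0 = [0x2d, 0x76, 0x3a, 0x6b, 0xb7, 0xcf, 0x36, 0x83]
t1 = [0x2d, 0x83, 0x76, 0x36, 0x3a, 0xcf, 0x6b, 0xb7]
t2 = [0xb7, 0x2d, 0x83, 0x76, 0x36, 0x3a, 0xcf, 0x6b]
t3 = [0x2d, 0xb7, 0x83, 0x2d, 0x76, 0x83, 0x36, 0x76]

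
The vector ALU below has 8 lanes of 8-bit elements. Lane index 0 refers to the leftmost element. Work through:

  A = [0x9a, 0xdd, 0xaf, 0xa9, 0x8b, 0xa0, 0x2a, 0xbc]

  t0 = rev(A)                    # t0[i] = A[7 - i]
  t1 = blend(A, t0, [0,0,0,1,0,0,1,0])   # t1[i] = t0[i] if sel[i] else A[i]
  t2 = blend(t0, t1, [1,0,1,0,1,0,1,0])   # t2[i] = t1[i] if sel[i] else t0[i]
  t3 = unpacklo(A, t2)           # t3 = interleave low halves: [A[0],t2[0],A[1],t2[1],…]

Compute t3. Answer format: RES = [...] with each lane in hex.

t0 = [0xbc, 0x2a, 0xa0, 0x8b, 0xa9, 0xaf, 0xdd, 0x9a]
t1 = [0x9a, 0xdd, 0xaf, 0x8b, 0x8b, 0xa0, 0xdd, 0xbc]
t2 = [0x9a, 0x2a, 0xaf, 0x8b, 0x8b, 0xaf, 0xdd, 0x9a]
t3 = [0x9a, 0x9a, 0xdd, 0x2a, 0xaf, 0xaf, 0xa9, 0x8b]

RES = [ 0x9a  0x9a  0xdd  0x2a  0xaf  0xaf  0xa9  0x8b ]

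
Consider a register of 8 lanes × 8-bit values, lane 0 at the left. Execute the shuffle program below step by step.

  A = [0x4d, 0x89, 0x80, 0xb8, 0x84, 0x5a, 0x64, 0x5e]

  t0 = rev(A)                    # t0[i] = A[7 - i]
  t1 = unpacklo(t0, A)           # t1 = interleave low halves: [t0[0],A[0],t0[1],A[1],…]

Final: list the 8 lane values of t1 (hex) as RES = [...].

→ t0 |5e|64|5a|84|b8|80|89|4d|
→ t1 |5e|4d|64|89|5a|80|84|b8|

RES = [0x5e, 0x4d, 0x64, 0x89, 0x5a, 0x80, 0x84, 0xb8]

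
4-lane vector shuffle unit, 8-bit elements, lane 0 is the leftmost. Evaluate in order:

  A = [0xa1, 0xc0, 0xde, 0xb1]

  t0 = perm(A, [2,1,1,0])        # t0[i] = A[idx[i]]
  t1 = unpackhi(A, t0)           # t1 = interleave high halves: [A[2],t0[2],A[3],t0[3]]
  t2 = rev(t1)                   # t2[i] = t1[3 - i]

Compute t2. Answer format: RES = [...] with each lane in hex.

RES = [0xa1, 0xb1, 0xc0, 0xde]

→ t0 |de|c0|c0|a1|
→ t1 |de|c0|b1|a1|
→ t2 |a1|b1|c0|de|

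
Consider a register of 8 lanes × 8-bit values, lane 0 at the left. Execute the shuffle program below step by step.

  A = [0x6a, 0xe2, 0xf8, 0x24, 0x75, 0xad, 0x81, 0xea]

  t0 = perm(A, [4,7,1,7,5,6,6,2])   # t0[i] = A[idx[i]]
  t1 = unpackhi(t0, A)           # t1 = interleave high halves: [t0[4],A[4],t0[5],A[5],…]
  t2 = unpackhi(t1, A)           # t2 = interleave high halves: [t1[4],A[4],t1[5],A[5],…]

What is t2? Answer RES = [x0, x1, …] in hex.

RES = [ 0x81  0x75  0x81  0xad  0xf8  0x81  0xea  0xea ]

  t0: 75 ea e2 ea ad 81 81 f8
  t1: ad 75 81 ad 81 81 f8 ea
  t2: 81 75 81 ad f8 81 ea ea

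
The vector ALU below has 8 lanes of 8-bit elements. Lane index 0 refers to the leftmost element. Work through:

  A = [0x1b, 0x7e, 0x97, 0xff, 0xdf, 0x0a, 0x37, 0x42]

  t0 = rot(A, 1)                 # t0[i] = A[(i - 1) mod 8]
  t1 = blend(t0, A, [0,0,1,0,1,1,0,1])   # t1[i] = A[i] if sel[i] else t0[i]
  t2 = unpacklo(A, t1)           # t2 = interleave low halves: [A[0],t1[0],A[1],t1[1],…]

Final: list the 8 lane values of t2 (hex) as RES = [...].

RES = [ 0x1b  0x42  0x7e  0x1b  0x97  0x97  0xff  0x97 ]

t0 = [0x42, 0x1b, 0x7e, 0x97, 0xff, 0xdf, 0x0a, 0x37]
t1 = [0x42, 0x1b, 0x97, 0x97, 0xdf, 0x0a, 0x0a, 0x42]
t2 = [0x1b, 0x42, 0x7e, 0x1b, 0x97, 0x97, 0xff, 0x97]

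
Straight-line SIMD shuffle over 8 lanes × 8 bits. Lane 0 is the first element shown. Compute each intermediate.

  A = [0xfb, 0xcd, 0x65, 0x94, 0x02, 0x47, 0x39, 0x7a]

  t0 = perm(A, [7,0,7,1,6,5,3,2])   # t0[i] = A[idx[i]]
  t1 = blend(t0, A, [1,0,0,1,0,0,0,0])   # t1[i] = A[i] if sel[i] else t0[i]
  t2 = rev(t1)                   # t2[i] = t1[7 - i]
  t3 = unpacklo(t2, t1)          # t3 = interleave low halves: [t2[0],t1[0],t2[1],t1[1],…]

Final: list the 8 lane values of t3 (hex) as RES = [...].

RES = [0x65, 0xfb, 0x94, 0xfb, 0x47, 0x7a, 0x39, 0x94]

t0 = [0x7a, 0xfb, 0x7a, 0xcd, 0x39, 0x47, 0x94, 0x65]
t1 = [0xfb, 0xfb, 0x7a, 0x94, 0x39, 0x47, 0x94, 0x65]
t2 = [0x65, 0x94, 0x47, 0x39, 0x94, 0x7a, 0xfb, 0xfb]
t3 = [0x65, 0xfb, 0x94, 0xfb, 0x47, 0x7a, 0x39, 0x94]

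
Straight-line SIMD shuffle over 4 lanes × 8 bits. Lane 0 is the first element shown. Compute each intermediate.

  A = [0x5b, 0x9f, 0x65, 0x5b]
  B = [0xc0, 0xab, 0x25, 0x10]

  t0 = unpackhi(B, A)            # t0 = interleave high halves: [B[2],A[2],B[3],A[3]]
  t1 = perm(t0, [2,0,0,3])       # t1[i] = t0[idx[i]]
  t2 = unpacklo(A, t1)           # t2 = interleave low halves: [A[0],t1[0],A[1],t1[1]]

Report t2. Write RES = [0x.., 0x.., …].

RES = [0x5b, 0x10, 0x9f, 0x25]

t0 = [0x25, 0x65, 0x10, 0x5b]
t1 = [0x10, 0x25, 0x25, 0x5b]
t2 = [0x5b, 0x10, 0x9f, 0x25]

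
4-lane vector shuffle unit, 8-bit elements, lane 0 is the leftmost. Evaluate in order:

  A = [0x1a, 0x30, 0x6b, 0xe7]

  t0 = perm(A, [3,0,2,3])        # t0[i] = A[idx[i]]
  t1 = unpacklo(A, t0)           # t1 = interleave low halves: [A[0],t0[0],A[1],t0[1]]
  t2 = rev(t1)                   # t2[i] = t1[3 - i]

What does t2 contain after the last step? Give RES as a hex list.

  t0: e7 1a 6b e7
  t1: 1a e7 30 1a
  t2: 1a 30 e7 1a

RES = [ 0x1a  0x30  0xe7  0x1a ]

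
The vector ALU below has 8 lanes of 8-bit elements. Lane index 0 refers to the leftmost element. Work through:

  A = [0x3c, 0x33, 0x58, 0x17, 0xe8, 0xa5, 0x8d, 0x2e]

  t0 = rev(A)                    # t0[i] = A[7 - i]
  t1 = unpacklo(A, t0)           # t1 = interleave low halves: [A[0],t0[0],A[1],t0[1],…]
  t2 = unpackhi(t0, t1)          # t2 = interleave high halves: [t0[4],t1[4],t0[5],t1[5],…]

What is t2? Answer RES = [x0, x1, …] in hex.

→ t0 |2e|8d|a5|e8|17|58|33|3c|
→ t1 |3c|2e|33|8d|58|a5|17|e8|
→ t2 |17|58|58|a5|33|17|3c|e8|

RES = [0x17, 0x58, 0x58, 0xa5, 0x33, 0x17, 0x3c, 0xe8]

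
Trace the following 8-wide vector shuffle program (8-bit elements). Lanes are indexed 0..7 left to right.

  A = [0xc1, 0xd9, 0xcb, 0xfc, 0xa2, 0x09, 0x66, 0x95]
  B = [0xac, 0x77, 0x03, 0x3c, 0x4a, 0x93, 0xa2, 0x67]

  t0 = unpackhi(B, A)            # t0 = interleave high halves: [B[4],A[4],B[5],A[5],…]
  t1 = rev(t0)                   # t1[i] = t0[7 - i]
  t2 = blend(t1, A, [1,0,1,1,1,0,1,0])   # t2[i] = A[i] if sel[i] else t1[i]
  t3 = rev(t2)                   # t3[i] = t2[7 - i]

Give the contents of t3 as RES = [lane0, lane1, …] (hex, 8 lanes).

RES = [ 0x4a  0x66  0x93  0xa2  0xfc  0xcb  0x67  0xc1 ]

→ t0 |4a|a2|93|09|a2|66|67|95|
→ t1 |95|67|66|a2|09|93|a2|4a|
→ t2 |c1|67|cb|fc|a2|93|66|4a|
→ t3 |4a|66|93|a2|fc|cb|67|c1|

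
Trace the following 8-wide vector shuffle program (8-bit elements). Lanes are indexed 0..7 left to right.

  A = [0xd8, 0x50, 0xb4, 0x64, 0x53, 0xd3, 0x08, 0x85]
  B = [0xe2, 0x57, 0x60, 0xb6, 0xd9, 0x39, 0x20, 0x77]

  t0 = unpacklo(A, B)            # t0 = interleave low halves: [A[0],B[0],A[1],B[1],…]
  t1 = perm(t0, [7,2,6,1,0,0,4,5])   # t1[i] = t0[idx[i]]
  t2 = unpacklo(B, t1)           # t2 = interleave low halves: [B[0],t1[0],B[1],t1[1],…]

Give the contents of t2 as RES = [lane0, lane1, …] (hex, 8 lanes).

t0 = [0xd8, 0xe2, 0x50, 0x57, 0xb4, 0x60, 0x64, 0xb6]
t1 = [0xb6, 0x50, 0x64, 0xe2, 0xd8, 0xd8, 0xb4, 0x60]
t2 = [0xe2, 0xb6, 0x57, 0x50, 0x60, 0x64, 0xb6, 0xe2]

RES = [ 0xe2  0xb6  0x57  0x50  0x60  0x64  0xb6  0xe2 ]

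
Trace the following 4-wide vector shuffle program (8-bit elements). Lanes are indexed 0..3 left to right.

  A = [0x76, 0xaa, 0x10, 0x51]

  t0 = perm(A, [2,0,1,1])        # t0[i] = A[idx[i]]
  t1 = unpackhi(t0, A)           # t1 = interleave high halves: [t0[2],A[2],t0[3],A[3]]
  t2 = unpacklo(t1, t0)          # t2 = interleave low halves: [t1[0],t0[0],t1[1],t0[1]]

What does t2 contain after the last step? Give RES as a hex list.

→ t0 |10|76|aa|aa|
→ t1 |aa|10|aa|51|
→ t2 |aa|10|10|76|

RES = [ 0xaa  0x10  0x10  0x76 ]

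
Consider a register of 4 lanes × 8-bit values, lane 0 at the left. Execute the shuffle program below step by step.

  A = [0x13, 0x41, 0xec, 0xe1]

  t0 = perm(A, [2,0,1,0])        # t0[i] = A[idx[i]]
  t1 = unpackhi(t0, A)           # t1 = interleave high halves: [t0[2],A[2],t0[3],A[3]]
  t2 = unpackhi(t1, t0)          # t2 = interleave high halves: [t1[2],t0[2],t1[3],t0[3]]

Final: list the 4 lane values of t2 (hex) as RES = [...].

  t0: ec 13 41 13
  t1: 41 ec 13 e1
  t2: 13 41 e1 13

RES = [0x13, 0x41, 0xe1, 0x13]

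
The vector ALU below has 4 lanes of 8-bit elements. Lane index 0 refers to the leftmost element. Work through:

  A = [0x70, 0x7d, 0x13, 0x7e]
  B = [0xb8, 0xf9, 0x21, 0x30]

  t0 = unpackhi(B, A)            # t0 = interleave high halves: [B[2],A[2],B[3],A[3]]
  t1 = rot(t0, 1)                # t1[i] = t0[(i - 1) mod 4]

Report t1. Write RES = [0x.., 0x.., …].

RES = [0x7e, 0x21, 0x13, 0x30]

t0 = [0x21, 0x13, 0x30, 0x7e]
t1 = [0x7e, 0x21, 0x13, 0x30]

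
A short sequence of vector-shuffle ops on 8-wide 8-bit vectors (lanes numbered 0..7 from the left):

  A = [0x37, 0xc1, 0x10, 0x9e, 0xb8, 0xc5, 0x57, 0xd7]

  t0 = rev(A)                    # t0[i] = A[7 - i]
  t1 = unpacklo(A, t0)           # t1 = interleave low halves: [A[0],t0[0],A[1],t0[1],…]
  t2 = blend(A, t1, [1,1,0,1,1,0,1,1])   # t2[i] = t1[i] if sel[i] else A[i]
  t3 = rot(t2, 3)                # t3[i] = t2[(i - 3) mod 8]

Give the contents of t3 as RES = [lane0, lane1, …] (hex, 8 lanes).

  t0: d7 57 c5 b8 9e 10 c1 37
  t1: 37 d7 c1 57 10 c5 9e b8
  t2: 37 d7 10 57 10 c5 9e b8
  t3: c5 9e b8 37 d7 10 57 10

RES = [0xc5, 0x9e, 0xb8, 0x37, 0xd7, 0x10, 0x57, 0x10]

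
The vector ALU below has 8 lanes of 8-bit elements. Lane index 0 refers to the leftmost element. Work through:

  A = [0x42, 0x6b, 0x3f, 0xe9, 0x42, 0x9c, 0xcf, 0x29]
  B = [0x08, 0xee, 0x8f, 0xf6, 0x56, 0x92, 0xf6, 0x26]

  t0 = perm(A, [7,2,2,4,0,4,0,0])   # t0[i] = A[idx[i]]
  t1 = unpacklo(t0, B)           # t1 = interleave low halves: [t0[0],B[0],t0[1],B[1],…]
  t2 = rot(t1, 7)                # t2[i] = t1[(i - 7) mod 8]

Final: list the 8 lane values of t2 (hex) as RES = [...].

  t0: 29 3f 3f 42 42 42 42 42
  t1: 29 08 3f ee 3f 8f 42 f6
  t2: 08 3f ee 3f 8f 42 f6 29

RES = [ 0x08  0x3f  0xee  0x3f  0x8f  0x42  0xf6  0x29 ]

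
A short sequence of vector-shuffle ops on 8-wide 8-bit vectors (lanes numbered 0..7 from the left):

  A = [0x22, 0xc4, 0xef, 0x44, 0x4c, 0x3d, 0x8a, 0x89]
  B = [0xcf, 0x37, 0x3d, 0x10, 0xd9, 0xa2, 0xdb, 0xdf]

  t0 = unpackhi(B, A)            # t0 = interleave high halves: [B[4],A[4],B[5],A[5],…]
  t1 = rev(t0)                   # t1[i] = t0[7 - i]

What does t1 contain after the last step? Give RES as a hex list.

  t0: d9 4c a2 3d db 8a df 89
  t1: 89 df 8a db 3d a2 4c d9

RES = [0x89, 0xdf, 0x8a, 0xdb, 0x3d, 0xa2, 0x4c, 0xd9]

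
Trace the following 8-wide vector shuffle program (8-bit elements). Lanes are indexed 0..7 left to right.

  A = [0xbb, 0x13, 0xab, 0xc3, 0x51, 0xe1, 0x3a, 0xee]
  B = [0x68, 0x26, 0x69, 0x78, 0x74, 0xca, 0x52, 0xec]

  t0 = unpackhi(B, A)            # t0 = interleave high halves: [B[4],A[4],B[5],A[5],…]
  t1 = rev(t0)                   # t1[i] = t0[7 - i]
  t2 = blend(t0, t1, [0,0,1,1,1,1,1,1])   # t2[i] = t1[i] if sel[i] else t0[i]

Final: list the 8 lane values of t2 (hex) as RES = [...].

t0 = [0x74, 0x51, 0xca, 0xe1, 0x52, 0x3a, 0xec, 0xee]
t1 = [0xee, 0xec, 0x3a, 0x52, 0xe1, 0xca, 0x51, 0x74]
t2 = [0x74, 0x51, 0x3a, 0x52, 0xe1, 0xca, 0x51, 0x74]

RES = [ 0x74  0x51  0x3a  0x52  0xe1  0xca  0x51  0x74 ]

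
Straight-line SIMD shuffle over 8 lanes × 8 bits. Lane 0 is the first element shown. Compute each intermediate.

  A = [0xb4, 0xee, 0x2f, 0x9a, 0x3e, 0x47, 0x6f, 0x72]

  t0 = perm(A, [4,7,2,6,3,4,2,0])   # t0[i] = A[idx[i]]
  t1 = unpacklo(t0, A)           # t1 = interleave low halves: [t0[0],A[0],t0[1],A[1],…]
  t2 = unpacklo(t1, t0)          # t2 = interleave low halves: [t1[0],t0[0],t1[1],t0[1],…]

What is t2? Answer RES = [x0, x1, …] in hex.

RES = [0x3e, 0x3e, 0xb4, 0x72, 0x72, 0x2f, 0xee, 0x6f]

t0 = [0x3e, 0x72, 0x2f, 0x6f, 0x9a, 0x3e, 0x2f, 0xb4]
t1 = [0x3e, 0xb4, 0x72, 0xee, 0x2f, 0x2f, 0x6f, 0x9a]
t2 = [0x3e, 0x3e, 0xb4, 0x72, 0x72, 0x2f, 0xee, 0x6f]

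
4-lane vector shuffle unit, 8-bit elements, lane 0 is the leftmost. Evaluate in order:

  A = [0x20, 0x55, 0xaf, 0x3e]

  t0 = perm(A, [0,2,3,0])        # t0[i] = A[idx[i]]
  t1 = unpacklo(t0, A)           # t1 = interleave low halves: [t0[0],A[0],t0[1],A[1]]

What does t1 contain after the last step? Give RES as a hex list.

RES = [0x20, 0x20, 0xaf, 0x55]

t0 = [0x20, 0xaf, 0x3e, 0x20]
t1 = [0x20, 0x20, 0xaf, 0x55]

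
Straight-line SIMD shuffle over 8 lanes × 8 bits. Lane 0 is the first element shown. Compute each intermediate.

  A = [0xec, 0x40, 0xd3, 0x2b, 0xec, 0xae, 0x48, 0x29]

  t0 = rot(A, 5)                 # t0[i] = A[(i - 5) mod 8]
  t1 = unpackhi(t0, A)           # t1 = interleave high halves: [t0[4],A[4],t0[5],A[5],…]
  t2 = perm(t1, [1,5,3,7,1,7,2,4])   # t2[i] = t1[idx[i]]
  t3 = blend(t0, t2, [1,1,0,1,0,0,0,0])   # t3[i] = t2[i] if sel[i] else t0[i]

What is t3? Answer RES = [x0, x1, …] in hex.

RES = [0xec, 0x48, 0xae, 0x29, 0x29, 0xec, 0x40, 0xd3]

  t0: 2b ec ae 48 29 ec 40 d3
  t1: 29 ec ec ae 40 48 d3 29
  t2: ec 48 ae 29 ec 29 ec 40
  t3: ec 48 ae 29 29 ec 40 d3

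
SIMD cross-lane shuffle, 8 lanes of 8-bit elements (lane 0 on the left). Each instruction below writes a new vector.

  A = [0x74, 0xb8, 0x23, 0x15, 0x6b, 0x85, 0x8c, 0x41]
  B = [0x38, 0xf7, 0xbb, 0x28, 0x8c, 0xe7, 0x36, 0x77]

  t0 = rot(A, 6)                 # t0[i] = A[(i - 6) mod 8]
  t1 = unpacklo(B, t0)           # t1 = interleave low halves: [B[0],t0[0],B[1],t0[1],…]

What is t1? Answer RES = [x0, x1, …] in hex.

RES = [0x38, 0x23, 0xf7, 0x15, 0xbb, 0x6b, 0x28, 0x85]

  t0: 23 15 6b 85 8c 41 74 b8
  t1: 38 23 f7 15 bb 6b 28 85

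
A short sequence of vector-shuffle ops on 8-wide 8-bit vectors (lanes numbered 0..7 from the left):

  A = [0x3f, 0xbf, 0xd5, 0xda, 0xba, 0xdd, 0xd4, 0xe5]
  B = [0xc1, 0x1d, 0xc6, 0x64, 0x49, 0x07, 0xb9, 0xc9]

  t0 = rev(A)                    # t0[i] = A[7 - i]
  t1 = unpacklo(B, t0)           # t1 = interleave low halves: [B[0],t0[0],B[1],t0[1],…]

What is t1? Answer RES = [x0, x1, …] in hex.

t0 = [0xe5, 0xd4, 0xdd, 0xba, 0xda, 0xd5, 0xbf, 0x3f]
t1 = [0xc1, 0xe5, 0x1d, 0xd4, 0xc6, 0xdd, 0x64, 0xba]

RES = [0xc1, 0xe5, 0x1d, 0xd4, 0xc6, 0xdd, 0x64, 0xba]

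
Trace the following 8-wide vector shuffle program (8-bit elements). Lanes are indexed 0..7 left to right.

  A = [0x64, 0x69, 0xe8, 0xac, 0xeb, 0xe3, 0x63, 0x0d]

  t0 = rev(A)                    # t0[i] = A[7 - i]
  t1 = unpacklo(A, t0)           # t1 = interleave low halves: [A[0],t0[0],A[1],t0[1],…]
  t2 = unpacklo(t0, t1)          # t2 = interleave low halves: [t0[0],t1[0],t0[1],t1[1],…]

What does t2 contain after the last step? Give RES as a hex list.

t0 = [0x0d, 0x63, 0xe3, 0xeb, 0xac, 0xe8, 0x69, 0x64]
t1 = [0x64, 0x0d, 0x69, 0x63, 0xe8, 0xe3, 0xac, 0xeb]
t2 = [0x0d, 0x64, 0x63, 0x0d, 0xe3, 0x69, 0xeb, 0x63]

RES = [0x0d, 0x64, 0x63, 0x0d, 0xe3, 0x69, 0xeb, 0x63]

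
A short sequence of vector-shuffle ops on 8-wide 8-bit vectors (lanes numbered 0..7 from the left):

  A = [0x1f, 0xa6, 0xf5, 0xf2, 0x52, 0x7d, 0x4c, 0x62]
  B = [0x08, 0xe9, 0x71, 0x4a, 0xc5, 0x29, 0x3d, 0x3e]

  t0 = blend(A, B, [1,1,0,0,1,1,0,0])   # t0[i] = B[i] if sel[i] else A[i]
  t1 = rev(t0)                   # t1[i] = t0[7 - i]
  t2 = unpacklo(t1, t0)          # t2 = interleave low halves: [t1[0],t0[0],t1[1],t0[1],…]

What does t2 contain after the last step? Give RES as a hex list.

RES = [ 0x62  0x08  0x4c  0xe9  0x29  0xf5  0xc5  0xf2 ]

  t0: 08 e9 f5 f2 c5 29 4c 62
  t1: 62 4c 29 c5 f2 f5 e9 08
  t2: 62 08 4c e9 29 f5 c5 f2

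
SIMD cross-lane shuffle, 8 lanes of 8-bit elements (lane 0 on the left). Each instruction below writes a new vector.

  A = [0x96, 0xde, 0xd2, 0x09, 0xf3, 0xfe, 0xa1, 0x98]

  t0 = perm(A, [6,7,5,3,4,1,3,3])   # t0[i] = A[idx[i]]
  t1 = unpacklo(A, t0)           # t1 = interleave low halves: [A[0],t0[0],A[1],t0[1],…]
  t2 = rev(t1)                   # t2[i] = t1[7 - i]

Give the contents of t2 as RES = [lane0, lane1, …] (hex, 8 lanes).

t0 = [0xa1, 0x98, 0xfe, 0x09, 0xf3, 0xde, 0x09, 0x09]
t1 = [0x96, 0xa1, 0xde, 0x98, 0xd2, 0xfe, 0x09, 0x09]
t2 = [0x09, 0x09, 0xfe, 0xd2, 0x98, 0xde, 0xa1, 0x96]

RES = [0x09, 0x09, 0xfe, 0xd2, 0x98, 0xde, 0xa1, 0x96]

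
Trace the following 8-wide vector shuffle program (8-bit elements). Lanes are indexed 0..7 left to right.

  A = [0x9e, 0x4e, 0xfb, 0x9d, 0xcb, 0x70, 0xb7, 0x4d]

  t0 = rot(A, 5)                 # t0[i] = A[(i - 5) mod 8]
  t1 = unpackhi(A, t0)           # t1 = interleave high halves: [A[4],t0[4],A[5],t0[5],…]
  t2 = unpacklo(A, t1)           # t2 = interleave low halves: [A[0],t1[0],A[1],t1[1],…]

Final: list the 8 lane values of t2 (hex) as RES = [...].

→ t0 |9d|cb|70|b7|4d|9e|4e|fb|
→ t1 |cb|4d|70|9e|b7|4e|4d|fb|
→ t2 |9e|cb|4e|4d|fb|70|9d|9e|

RES = [0x9e, 0xcb, 0x4e, 0x4d, 0xfb, 0x70, 0x9d, 0x9e]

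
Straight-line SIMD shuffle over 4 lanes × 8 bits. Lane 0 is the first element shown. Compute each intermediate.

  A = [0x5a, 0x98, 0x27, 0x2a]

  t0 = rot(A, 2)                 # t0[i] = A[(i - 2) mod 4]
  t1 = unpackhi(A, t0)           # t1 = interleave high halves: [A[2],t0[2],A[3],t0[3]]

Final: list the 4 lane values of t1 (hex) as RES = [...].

RES = [ 0x27  0x5a  0x2a  0x98 ]

t0 = [0x27, 0x2a, 0x5a, 0x98]
t1 = [0x27, 0x5a, 0x2a, 0x98]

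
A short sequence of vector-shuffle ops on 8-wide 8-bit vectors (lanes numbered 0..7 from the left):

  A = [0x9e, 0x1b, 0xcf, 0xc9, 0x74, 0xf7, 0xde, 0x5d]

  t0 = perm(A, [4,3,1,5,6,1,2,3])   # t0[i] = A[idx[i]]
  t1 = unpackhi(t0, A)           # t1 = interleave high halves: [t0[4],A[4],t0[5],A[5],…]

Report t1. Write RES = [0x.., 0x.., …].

RES = [0xde, 0x74, 0x1b, 0xf7, 0xcf, 0xde, 0xc9, 0x5d]

→ t0 |74|c9|1b|f7|de|1b|cf|c9|
→ t1 |de|74|1b|f7|cf|de|c9|5d|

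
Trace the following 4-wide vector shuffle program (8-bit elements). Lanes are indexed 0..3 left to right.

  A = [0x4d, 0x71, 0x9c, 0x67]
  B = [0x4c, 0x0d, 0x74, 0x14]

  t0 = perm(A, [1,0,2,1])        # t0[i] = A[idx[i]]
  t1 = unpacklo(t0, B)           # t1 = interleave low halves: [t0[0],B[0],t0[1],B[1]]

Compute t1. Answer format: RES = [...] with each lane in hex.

RES = [0x71, 0x4c, 0x4d, 0x0d]

t0 = [0x71, 0x4d, 0x9c, 0x71]
t1 = [0x71, 0x4c, 0x4d, 0x0d]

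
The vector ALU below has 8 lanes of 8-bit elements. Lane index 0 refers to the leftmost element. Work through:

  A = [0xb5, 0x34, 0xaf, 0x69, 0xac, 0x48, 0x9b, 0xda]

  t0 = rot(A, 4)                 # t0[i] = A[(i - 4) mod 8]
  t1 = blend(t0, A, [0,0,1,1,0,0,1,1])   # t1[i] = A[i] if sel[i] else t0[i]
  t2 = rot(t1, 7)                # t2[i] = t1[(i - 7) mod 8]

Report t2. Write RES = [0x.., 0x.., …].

→ t0 |ac|48|9b|da|b5|34|af|69|
→ t1 |ac|48|af|69|b5|34|9b|da|
→ t2 |48|af|69|b5|34|9b|da|ac|

RES = [0x48, 0xaf, 0x69, 0xb5, 0x34, 0x9b, 0xda, 0xac]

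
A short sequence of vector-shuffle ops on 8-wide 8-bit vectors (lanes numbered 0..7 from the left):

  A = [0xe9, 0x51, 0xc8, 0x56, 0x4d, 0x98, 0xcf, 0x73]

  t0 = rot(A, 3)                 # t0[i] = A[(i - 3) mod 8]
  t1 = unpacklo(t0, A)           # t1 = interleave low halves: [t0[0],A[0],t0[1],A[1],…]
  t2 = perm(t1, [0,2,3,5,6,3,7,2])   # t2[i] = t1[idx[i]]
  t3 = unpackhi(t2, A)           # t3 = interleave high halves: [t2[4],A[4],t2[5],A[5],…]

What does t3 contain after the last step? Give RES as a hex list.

→ t0 |98|cf|73|e9|51|c8|56|4d|
→ t1 |98|e9|cf|51|73|c8|e9|56|
→ t2 |98|cf|51|c8|e9|51|56|cf|
→ t3 |e9|4d|51|98|56|cf|cf|73|

RES = [0xe9, 0x4d, 0x51, 0x98, 0x56, 0xcf, 0xcf, 0x73]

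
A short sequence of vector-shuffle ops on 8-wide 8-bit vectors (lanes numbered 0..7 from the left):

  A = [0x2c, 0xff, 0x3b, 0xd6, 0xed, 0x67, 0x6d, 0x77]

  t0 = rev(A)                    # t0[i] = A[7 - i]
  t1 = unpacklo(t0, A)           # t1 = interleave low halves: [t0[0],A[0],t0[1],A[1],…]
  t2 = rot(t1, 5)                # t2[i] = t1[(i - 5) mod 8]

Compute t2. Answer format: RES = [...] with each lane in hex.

RES = [ 0xff  0x67  0x3b  0xed  0xd6  0x77  0x2c  0x6d ]

t0 = [0x77, 0x6d, 0x67, 0xed, 0xd6, 0x3b, 0xff, 0x2c]
t1 = [0x77, 0x2c, 0x6d, 0xff, 0x67, 0x3b, 0xed, 0xd6]
t2 = [0xff, 0x67, 0x3b, 0xed, 0xd6, 0x77, 0x2c, 0x6d]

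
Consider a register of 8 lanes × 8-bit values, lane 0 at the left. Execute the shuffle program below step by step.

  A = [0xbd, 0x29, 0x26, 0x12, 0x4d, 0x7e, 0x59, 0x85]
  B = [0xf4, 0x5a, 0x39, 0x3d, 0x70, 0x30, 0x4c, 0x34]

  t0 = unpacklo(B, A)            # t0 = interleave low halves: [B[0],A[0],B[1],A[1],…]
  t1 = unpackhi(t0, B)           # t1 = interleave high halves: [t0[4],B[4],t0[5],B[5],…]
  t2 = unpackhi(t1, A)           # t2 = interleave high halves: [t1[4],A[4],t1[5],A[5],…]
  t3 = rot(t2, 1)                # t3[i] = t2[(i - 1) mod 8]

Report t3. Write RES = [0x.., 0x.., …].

RES = [0x85, 0x3d, 0x4d, 0x4c, 0x7e, 0x12, 0x59, 0x34]

t0 = [0xf4, 0xbd, 0x5a, 0x29, 0x39, 0x26, 0x3d, 0x12]
t1 = [0x39, 0x70, 0x26, 0x30, 0x3d, 0x4c, 0x12, 0x34]
t2 = [0x3d, 0x4d, 0x4c, 0x7e, 0x12, 0x59, 0x34, 0x85]
t3 = [0x85, 0x3d, 0x4d, 0x4c, 0x7e, 0x12, 0x59, 0x34]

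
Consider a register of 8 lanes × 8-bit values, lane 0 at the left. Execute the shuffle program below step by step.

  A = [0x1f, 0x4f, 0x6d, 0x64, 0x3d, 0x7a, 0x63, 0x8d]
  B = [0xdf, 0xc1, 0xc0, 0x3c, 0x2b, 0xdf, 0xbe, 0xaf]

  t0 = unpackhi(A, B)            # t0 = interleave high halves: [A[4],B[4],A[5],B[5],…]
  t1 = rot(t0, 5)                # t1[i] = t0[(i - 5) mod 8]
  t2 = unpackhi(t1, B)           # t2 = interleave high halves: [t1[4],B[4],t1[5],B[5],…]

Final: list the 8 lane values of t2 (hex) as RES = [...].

RES = [0xaf, 0x2b, 0x3d, 0xdf, 0x2b, 0xbe, 0x7a, 0xaf]

  t0: 3d 2b 7a df 63 be 8d af
  t1: df 63 be 8d af 3d 2b 7a
  t2: af 2b 3d df 2b be 7a af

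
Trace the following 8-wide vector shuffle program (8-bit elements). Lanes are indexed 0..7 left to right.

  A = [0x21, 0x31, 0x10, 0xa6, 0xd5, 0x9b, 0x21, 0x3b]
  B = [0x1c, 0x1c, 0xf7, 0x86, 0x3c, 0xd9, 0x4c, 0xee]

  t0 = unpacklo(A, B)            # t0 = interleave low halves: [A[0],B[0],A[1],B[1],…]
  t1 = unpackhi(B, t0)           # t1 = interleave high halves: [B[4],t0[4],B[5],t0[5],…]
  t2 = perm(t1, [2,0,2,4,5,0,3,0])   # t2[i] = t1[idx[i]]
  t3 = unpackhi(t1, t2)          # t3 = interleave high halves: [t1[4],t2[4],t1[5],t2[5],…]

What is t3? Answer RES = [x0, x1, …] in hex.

RES = [ 0x4c  0xa6  0xa6  0x3c  0xee  0xf7  0x86  0x3c ]

→ t0 |21|1c|31|1c|10|f7|a6|86|
→ t1 |3c|10|d9|f7|4c|a6|ee|86|
→ t2 |d9|3c|d9|4c|a6|3c|f7|3c|
→ t3 |4c|a6|a6|3c|ee|f7|86|3c|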